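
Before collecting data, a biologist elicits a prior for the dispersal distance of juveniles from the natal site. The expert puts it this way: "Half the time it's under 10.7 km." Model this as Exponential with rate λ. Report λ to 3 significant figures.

λ ≈ 0.0648

Exponential median = ln 2 / λ, so λ = ln 2 / 10.7 = 0.0648.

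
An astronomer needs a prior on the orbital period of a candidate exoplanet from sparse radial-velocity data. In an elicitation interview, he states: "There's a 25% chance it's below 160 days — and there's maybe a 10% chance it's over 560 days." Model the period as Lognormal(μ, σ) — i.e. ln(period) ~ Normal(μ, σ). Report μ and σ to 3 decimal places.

If T ~ Lognormal(μ,σ) then ln T ~ Normal(μ,σ), so the p-quantile of ln T is μ + z_p·σ.
ln(160) = 5.075 and ln(560) = 6.328; z_{0.25} = -0.6745, z_{0.9} = 1.282.
σ = (6.328 − 5.075)/(1.282 − (-0.6745)) = 0.640.
μ = 5.075 − (-0.6745)·0.640 = 5.507.

μ ≈ 5.507, σ ≈ 0.640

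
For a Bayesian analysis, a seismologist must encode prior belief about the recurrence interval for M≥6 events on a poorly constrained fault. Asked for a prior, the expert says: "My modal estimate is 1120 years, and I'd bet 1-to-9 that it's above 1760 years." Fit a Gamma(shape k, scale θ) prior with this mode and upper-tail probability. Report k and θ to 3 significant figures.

Gamma(k,θ) with k>1 has mode (k−1)θ, so θ = 1120/(k−1).
Need P(X < 1760) = 0.9 with θ tied to k this way. Start at k = 2, θ = 1120: P(X<1760) ≈ 0.466.
Too low — raise k to concentrate. Iterating converges to k ≈ 10.2.
Then θ = 1120/(10.2−1) ≈ 122.

k ≈ 10.2, θ ≈ 122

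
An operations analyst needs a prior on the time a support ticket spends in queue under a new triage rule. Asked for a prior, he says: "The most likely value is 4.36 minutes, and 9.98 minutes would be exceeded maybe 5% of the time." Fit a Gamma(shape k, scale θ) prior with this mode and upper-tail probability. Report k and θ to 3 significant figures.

Gamma(k,θ) with k>1 has mode (k−1)θ, so θ = 4.36/(k−1).
Need P(X < 9.98) = 0.95 with θ tied to k this way. Start at k = 2, θ = 4.36: P(X<9.98) ≈ 0.667.
Too low — raise k to concentrate. Iterating converges to k ≈ 5.
Then θ = 4.36/(5−1) ≈ 1.09.

k ≈ 5, θ ≈ 1.09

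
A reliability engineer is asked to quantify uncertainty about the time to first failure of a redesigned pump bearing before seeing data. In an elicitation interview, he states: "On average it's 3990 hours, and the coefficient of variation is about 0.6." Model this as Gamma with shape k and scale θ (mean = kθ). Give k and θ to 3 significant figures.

For Gamma(k, scale θ): mean = kθ, variance = kθ², so CV = 1/√k.
CV = 0.6, hence k = 1/CV² = 2.78.
Then θ = mean/k = 3990/2.78 = 1440.

k ≈ 2.78, θ ≈ 1440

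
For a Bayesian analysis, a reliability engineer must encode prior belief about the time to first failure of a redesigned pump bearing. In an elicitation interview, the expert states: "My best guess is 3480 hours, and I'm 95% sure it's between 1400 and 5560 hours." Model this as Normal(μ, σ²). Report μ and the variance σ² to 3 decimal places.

μ = 3480.000, σ² = 1126238.807

A symmetric 95% interval runs μ ± z·σ with z = 1.96.
Half-width = 2080, so σ = 2080/1.96 = 1061.2440 and σ² = 1126238.807.
μ is the stated best guess, 3480.000.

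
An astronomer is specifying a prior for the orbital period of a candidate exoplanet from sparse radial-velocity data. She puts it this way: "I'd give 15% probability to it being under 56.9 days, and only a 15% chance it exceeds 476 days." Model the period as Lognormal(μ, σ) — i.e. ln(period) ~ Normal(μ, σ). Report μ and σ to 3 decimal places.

If T ~ Lognormal(μ,σ) then ln T ~ Normal(μ,σ), so the p-quantile of ln T is μ + z_p·σ.
ln(56.9) = 4.041 and ln(476) = 6.165; z_{0.15} = -1.036, z_{0.85} = 1.036.
σ = (6.165 − 4.041)/(1.036 − (-1.036)) = 1.025.
μ = 4.041 − (-1.036)·1.025 = 5.103.

μ ≈ 5.103, σ ≈ 1.025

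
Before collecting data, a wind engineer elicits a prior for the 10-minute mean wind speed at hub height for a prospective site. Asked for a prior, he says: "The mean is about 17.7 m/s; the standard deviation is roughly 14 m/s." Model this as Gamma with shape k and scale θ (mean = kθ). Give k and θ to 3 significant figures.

For Gamma(k, scale θ): mean = kθ, variance = kθ², so CV = 1/√k.
CV = SD/mean = 14/17.7 = 0.791, hence k = 1/CV² = 1.6.
Then θ = mean/k = 17.7/1.6 = 11.1.

k ≈ 1.6, θ ≈ 11.1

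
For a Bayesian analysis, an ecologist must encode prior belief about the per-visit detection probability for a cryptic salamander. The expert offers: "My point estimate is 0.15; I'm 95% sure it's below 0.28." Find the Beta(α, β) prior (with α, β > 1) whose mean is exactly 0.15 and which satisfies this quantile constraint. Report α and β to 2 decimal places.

α ≈ 3.72, β ≈ 21.09

With mean 0.15 fixed, write α = 0.15s, β = 0.85s where s = α+β.
Need P(θ < 0.28) = 0.95 under Beta(0.15s, 0.85s). Normal approximation: (q−m)/√(m(1−m)/s) ≈ z_{0.95} = 1.64, so s ≈ 0.15·0.85·(1.64)²/(0.28−0.15)² = 20.4.
At s = 20.4: P(θ<0.28) ≈ 0.935. Adjusting to match 0.95 gives s ≈ 24.81.
So α = 0.15·24.81 ≈ 3.72, β = 0.85·24.81 ≈ 21.09.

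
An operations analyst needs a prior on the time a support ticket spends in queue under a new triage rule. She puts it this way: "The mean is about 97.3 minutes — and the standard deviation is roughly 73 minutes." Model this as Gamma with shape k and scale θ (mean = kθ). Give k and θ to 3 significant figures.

k ≈ 1.78, θ ≈ 54.8

For Gamma(k, scale θ): mean = kθ, variance = kθ², so CV = 1/√k.
CV = SD/mean = 73/97.3 = 0.7503, hence k = 1/CV² = 1.78.
Then θ = mean/k = 97.3/1.78 = 54.8.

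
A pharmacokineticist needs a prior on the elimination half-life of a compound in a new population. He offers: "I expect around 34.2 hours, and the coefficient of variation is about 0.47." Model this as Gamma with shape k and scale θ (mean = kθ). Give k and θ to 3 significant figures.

For Gamma(k, scale θ): mean = kθ, variance = kθ², so CV = 1/√k.
CV = 0.47, hence k = 1/CV² = 4.53.
Then θ = mean/k = 34.2/4.53 = 7.55.

k ≈ 4.53, θ ≈ 7.55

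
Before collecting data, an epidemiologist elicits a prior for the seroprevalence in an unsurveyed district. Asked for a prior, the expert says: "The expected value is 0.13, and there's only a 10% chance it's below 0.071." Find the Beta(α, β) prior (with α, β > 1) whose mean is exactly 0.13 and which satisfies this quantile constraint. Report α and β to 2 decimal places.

α ≈ 5.93, β ≈ 39.68

With mean 0.13 fixed, write α = 0.13s, β = 0.87s where s = α+β.
Need P(θ < 0.071) = 0.1 under Beta(0.13s, 0.87s). Normal approximation: (q−m)/√(m(1−m)/s) ≈ z_{0.1} = -1.28, so s ≈ 0.13·0.87·(-1.28)²/(0.071−0.13)² = 53.4.
At s = 53.4: P(θ<0.071) ≈ 0.080. Adjusting to match 0.1 gives s ≈ 45.61.
So α = 0.13·45.61 ≈ 5.93, β = 0.87·45.61 ≈ 39.68.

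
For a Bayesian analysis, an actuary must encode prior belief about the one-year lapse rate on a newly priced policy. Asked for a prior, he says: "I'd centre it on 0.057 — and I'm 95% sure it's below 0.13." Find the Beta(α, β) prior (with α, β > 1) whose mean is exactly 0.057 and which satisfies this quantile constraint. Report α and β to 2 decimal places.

With mean 0.057 fixed, write α = 0.057s, β = 0.943s where s = α+β.
Need P(θ < 0.13) = 0.95 under Beta(0.057s, 0.943s). Normal approximation: (q−m)/√(m(1−m)/s) ≈ z_{0.95} = 1.64, so s ≈ 0.057·0.943·(1.64)²/(0.13−0.057)² = 27.3.
At s = 27.3: P(θ<0.13) ≈ 0.930. Adjusting to match 0.95 gives s ≈ 36.65.
So α = 0.057·36.65 ≈ 2.09, β = 0.943·36.65 ≈ 34.56.

α ≈ 2.09, β ≈ 34.56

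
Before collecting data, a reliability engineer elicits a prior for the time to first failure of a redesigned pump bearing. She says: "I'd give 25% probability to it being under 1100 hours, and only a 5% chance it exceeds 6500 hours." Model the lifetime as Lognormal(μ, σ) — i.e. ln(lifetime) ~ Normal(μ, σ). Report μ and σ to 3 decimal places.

μ ≈ 7.520, σ ≈ 0.766

If T ~ Lognormal(μ,σ) then ln T ~ Normal(μ,σ), so the p-quantile of ln T is μ + z_p·σ.
ln(1100) = 7.003 and ln(6500) = 8.78; z_{0.25} = -0.6745, z_{0.95} = 1.645.
σ = (8.78 − 7.003)/(1.645 − (-0.6745)) = 0.766.
μ = 7.003 − (-0.6745)·0.766 = 7.520.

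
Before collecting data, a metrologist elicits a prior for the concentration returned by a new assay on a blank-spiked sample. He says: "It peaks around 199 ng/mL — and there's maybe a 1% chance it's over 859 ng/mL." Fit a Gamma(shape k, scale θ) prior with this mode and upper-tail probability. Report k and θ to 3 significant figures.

Gamma(k,θ) with k>1 has mode (k−1)θ, so θ = 199/(k−1).
Need P(X < 859) = 0.99 with θ tied to k this way. Start at k = 2, θ = 199: P(X<859) ≈ 0.929.
Too low — raise k to concentrate. Iterating converges to k ≈ 2.91.
Then θ = 199/(2.91−1) ≈ 104.

k ≈ 2.91, θ ≈ 104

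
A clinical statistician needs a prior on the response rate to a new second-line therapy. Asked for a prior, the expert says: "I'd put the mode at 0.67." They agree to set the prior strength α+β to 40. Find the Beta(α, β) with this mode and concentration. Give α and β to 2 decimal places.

α = 26.46, β = 13.54

For α,β > 1 the Beta mode is (α−1)/(α+β−2). With α+β = 40, the mode is (α−1)/38.
Set (α−1)/38 = 0.67 → α = 1 + 0.67·38 = 26.46.
β = 40 − α = 13.54.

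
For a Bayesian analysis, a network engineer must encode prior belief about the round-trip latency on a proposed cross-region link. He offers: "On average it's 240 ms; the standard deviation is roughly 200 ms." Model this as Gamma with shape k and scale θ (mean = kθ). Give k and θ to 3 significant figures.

k ≈ 1.44, θ ≈ 167

For Gamma(k, scale θ): mean = kθ, variance = kθ², so CV = 1/√k.
CV = SD/mean = 200/240 = 0.8333, hence k = 1/CV² = 1.44.
Then θ = mean/k = 240/1.44 = 167.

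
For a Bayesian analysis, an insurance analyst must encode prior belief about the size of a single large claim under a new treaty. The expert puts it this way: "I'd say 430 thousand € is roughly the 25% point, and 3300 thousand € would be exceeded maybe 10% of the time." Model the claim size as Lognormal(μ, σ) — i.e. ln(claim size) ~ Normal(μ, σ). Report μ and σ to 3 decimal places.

If T ~ Lognormal(μ,σ) then ln T ~ Normal(μ,σ), so the p-quantile of ln T is μ + z_p·σ.
ln(430) = 6.064 and ln(3300) = 8.102; z_{0.25} = -0.6745, z_{0.9} = 1.282.
σ = (8.102 − 6.064)/(1.282 − (-0.6745)) = 1.042.
μ = 6.064 − (-0.6745)·1.042 = 6.766.

μ ≈ 6.766, σ ≈ 1.042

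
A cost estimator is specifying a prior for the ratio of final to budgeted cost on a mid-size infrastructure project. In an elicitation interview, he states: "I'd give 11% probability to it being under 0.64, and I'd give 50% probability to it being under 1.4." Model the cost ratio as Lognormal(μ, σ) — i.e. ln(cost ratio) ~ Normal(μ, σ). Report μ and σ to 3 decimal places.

μ ≈ 0.336, σ ≈ 0.638

If T ~ Lognormal(μ,σ) then ln T ~ Normal(μ,σ), so the p-quantile of ln T is μ + z_p·σ.
ln(0.64) = -0.4463 and ln(1.4) = 0.3365; z_{0.11} = -1.227, z_{0.5} = 0.
σ = (0.3365 − -0.4463)/(0 − (-1.227)) = 0.638.
μ = -0.4463 − (-1.227)·0.638 = 0.336.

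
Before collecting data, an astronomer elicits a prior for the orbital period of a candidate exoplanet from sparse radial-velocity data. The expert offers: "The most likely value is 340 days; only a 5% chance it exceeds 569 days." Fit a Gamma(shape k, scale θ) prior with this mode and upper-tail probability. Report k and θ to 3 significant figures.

k ≈ 11.5, θ ≈ 32.3

Gamma(k,θ) with k>1 has mode (k−1)θ, so θ = 340/(k−1).
Need P(X < 569) = 0.95 with θ tied to k this way. Start at k = 2, θ = 340: P(X<569) ≈ 0.498.
Too low — raise k to concentrate. Iterating converges to k ≈ 11.5.
Then θ = 340/(11.5−1) ≈ 32.3.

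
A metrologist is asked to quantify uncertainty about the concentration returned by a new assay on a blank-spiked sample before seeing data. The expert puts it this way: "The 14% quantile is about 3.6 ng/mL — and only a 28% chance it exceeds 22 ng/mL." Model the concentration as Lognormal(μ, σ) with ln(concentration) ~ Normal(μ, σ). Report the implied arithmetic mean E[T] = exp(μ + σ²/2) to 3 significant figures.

E[T] ≈ 21.1 ng/mL

If T ~ Lognormal(μ,σ) then ln T ~ Normal(μ,σ), so the p-quantile of ln T is μ + z_p·σ.
ln(3.6) = 1.281 and ln(22) = 3.091; z_{0.14} = -1.08, z_{0.72} = 0.5828.
σ = (3.091 − 1.281)/(0.5828 − (-1.08)) = 1.088.
μ = 1.281 − (-1.08)·1.088 = 2.457.
E[T] = exp(μ + σ²/2) = exp(2.457 + 0.5923) = 21.1 ng/mL.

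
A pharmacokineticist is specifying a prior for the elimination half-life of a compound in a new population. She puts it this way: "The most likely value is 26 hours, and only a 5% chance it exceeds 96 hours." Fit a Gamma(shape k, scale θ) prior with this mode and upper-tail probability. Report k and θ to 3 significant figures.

k ≈ 2.5, θ ≈ 17.4

Gamma(k,θ) with k>1 has mode (k−1)θ, so θ = 26/(k−1).
Need P(X < 96) = 0.95 with θ tied to k this way. Start at k = 2, θ = 26: P(X<96) ≈ 0.883.
Too low — raise k to concentrate. Iterating converges to k ≈ 2.5.
Then θ = 26/(2.5−1) ≈ 17.4.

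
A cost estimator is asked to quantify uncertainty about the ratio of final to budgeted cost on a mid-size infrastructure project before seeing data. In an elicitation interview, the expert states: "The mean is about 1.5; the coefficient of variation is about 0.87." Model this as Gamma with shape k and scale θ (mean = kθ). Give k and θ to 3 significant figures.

For Gamma(k, scale θ): mean = kθ, variance = kθ², so CV = 1/√k.
CV = 0.87, hence k = 1/CV² = 1.32.
Then θ = mean/k = 1.5/1.32 = 1.14.

k ≈ 1.32, θ ≈ 1.14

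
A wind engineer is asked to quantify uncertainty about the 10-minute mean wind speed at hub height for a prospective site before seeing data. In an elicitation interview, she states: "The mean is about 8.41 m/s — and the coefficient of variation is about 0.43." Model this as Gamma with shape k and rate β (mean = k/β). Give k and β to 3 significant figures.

For Gamma(k, rate β): mean = k/β, variance = k/β², so CV = 1/√k.
CV = 0.43, hence k = 1/CV² = 5.41.
Then β = k/mean = 5.41/8.41 = 0.643.

k ≈ 5.41, β ≈ 0.643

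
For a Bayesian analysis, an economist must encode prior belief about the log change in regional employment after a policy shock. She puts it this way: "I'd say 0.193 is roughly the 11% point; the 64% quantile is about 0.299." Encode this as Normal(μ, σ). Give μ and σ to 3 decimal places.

The p-quantile of Normal(μ,σ) is μ + z_p·σ, with z_{0.11} = -1.227 and z_{0.64} = 0.3585.
Eliminate σ: μ = (z₂·x₁ − z₁·x₂)/(z₂ − z₁) = (0.3585·0.193 − (-1.227)·0.299)/1.585 = 0.275.
Then σ = (x₂ − x₁)/(z₂ − z₁) = (0.299 − 0.193)/1.585 = 0.067.

μ = 0.275, σ = 0.067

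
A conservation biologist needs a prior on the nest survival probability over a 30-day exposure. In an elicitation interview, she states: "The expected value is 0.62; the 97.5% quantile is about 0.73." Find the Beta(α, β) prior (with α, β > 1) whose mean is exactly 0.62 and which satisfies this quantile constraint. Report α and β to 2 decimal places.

With mean 0.62 fixed, write α = 0.62s, β = 0.38s where s = α+β.
Need P(θ < 0.73) = 0.975 under Beta(0.62s, 0.38s). Normal approximation: (q−m)/√(m(1−m)/s) ≈ z_{0.975} = 1.96, so s ≈ 0.62·0.38·(1.96)²/(0.73−0.62)² = 74.8.
At s = 74.8: P(θ<0.73) ≈ 0.979. Adjusting to match 0.975 gives s ≈ 69.02.
So α = 0.62·69.02 ≈ 42.80, β = 0.38·69.02 ≈ 26.23.

α ≈ 42.80, β ≈ 26.23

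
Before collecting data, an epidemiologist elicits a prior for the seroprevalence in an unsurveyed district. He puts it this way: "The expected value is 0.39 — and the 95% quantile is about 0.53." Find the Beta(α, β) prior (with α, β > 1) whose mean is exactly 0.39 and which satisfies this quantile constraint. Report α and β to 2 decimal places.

α ≈ 13.16, β ≈ 20.59

With mean 0.39 fixed, write α = 0.39s, β = 0.61s where s = α+β.
Need P(θ < 0.53) = 0.95 under Beta(0.39s, 0.61s). Normal approximation: (q−m)/√(m(1−m)/s) ≈ z_{0.95} = 1.64, so s ≈ 0.39·0.61·(1.64)²/(0.53−0.39)² = 32.8.
At s = 32.8: P(θ<0.53) ≈ 0.948. Adjusting to match 0.95 gives s ≈ 33.75.
So α = 0.39·33.75 ≈ 13.16, β = 0.61·33.75 ≈ 20.59.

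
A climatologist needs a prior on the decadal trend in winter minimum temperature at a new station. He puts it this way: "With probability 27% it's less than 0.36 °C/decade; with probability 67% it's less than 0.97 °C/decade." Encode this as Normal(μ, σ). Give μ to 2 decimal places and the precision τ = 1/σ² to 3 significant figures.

μ = 0.72, τ = 2.98

The p-quantile of Normal(μ,σ) is μ + z_p·σ, with z_{0.27} = -0.6128 and z_{0.67} = 0.4399.
Eliminate σ: μ = (z₂·x₁ − z₁·x₂)/(z₂ − z₁) = (0.4399·0.36 − (-0.6128)·0.97)/1.053 = 0.72.
Then σ = (x₂ − x₁)/(z₂ − z₁) = (0.97 − 0.36)/1.053 = 0.58.
Precision τ = 1/σ² = 1/0.5794² = 2.98.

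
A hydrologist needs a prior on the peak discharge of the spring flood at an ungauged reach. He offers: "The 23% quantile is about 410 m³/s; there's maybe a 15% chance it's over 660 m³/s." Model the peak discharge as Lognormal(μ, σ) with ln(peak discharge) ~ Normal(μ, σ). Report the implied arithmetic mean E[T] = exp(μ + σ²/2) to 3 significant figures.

If T ~ Lognormal(μ,σ) then ln T ~ Normal(μ,σ), so the p-quantile of ln T is μ + z_p·σ.
ln(410) = 6.016 and ln(660) = 6.492; z_{0.23} = -0.7388, z_{0.85} = 1.036.
σ = (6.492 − 6.016)/(1.036 − (-0.7388)) = 0.268.
μ = 6.016 − (-0.7388)·0.268 = 6.214.
E[T] = exp(μ + σ²/2) = exp(6.214 + 0.0360) = 518 m³/s.

E[T] ≈ 518 m³/s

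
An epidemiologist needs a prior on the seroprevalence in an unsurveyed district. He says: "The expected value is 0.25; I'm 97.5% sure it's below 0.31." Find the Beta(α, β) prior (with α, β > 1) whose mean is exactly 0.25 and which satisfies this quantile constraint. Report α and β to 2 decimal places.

α ≈ 53.51, β ≈ 160.52

With mean 0.25 fixed, write α = 0.25s, β = 0.75s where s = α+β.
Need P(θ < 0.31) = 0.975 under Beta(0.25s, 0.75s). Normal approximation: (q−m)/√(m(1−m)/s) ≈ z_{0.975} = 1.96, so s ≈ 0.25·0.75·(1.96)²/(0.31−0.25)² = 200.1.
At s = 200.1: P(θ<0.31) ≈ 0.971. Adjusting to match 0.975 gives s ≈ 214.03.
So α = 0.25·214.03 ≈ 53.51, β = 0.75·214.03 ≈ 160.52.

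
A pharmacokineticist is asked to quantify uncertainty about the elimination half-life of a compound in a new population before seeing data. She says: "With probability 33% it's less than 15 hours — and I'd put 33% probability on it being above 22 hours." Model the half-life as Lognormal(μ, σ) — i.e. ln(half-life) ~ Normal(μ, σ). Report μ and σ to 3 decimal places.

If T ~ Lognormal(μ,σ) then ln T ~ Normal(μ,σ), so the p-quantile of ln T is μ + z_p·σ.
ln(15) = 2.708 and ln(22) = 3.091; z_{0.33} = -0.4399, z_{0.67} = 0.4399.
σ = (3.091 − 2.708)/(0.4399 − (-0.4399)) = 0.435.
μ = 2.708 − (-0.4399)·0.435 = 2.900.

μ ≈ 2.900, σ ≈ 0.435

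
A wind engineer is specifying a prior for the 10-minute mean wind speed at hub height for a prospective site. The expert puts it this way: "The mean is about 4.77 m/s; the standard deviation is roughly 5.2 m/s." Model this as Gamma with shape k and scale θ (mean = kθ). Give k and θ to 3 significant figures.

k ≈ 0.841, θ ≈ 5.67

For Gamma(k, scale θ): mean = kθ, variance = kθ², so CV = 1/√k.
CV = SD/mean = 5.2/4.77 = 1.09, hence k = 1/CV² = 0.841.
Then θ = mean/k = 4.77/0.841 = 5.67.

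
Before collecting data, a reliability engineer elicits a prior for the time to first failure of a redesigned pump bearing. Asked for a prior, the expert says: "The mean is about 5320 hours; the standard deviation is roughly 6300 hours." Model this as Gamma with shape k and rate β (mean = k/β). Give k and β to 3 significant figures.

For Gamma(k, rate β): mean = k/β, variance = k/β², so CV = 1/√k.
CV = SD/mean = 6300/5320 = 1.184, hence k = 1/CV² = 0.713.
Then β = k/mean = 0.713/5320 = 0.000134.

k ≈ 0.713, β ≈ 0.000134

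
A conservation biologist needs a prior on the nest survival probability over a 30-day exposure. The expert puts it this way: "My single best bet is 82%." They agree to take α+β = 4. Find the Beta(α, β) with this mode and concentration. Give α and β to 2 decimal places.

For α,β > 1 the Beta mode is (α−1)/(α+β−2). With α+β = 4, the mode is (α−1)/2.
Set (α−1)/2 = 0.82 → α = 1 + 0.82·2 = 2.64.
β = 4 − α = 1.36.

α = 2.64, β = 1.36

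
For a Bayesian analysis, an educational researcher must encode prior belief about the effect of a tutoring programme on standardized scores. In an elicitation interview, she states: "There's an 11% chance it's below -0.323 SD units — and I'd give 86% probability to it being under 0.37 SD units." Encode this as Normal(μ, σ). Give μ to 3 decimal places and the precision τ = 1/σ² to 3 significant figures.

The p-quantile of Normal(μ,σ) is μ + z_p·σ, with z_{0.11} = -1.227 and z_{0.86} = 1.08.
Eliminate σ: μ = (z₂·x₁ − z₁·x₂)/(z₂ − z₁) = (1.08·-0.323 − (-1.227)·0.37)/2.307 = 0.045.
Then σ = (x₂ − x₁)/(z₂ − z₁) = (0.37 − -0.323)/2.307 = 0.300.
Precision τ = 1/σ² = 1/0.3004² = 11.1.

μ = 0.045, τ = 11.1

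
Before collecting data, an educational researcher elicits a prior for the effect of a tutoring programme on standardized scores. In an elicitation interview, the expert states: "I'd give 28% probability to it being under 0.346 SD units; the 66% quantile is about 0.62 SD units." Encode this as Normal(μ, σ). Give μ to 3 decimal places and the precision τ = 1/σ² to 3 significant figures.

μ = 0.506, τ = 13.2

The p-quantile of Normal(μ,σ) is μ + z_p·σ, with z_{0.28} = -0.5828 and z_{0.66} = 0.4125.
Eliminate σ: μ = (z₂·x₁ − z₁·x₂)/(z₂ − z₁) = (0.4125·0.346 − (-0.5828)·0.62)/0.9953 = 0.506.
Then σ = (x₂ − x₁)/(z₂ − z₁) = (0.62 − 0.346)/0.9953 = 0.275.
Precision τ = 1/σ² = 1/0.2753² = 13.2.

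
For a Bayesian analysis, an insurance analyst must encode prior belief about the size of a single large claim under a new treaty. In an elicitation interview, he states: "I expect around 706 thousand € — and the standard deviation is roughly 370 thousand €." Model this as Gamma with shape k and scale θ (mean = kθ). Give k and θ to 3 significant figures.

For Gamma(k, scale θ): mean = kθ, variance = kθ², so CV = 1/√k.
CV = SD/mean = 370/706 = 0.5241, hence k = 1/CV² = 3.64.
Then θ = mean/k = 706/3.64 = 194.

k ≈ 3.64, θ ≈ 194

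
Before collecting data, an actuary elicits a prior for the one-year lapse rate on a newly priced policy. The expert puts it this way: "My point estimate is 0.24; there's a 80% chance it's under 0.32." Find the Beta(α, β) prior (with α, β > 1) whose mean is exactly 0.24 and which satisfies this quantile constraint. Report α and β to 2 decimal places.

With mean 0.24 fixed, write α = 0.24s, β = 0.76s where s = α+β.
Need P(θ < 0.32) = 0.8 under Beta(0.24s, 0.76s). Normal approximation: (q−m)/√(m(1−m)/s) ≈ z_{0.8} = 0.842, so s ≈ 0.24·0.76·(0.842)²/(0.32−0.24)² = 20.2.
At s = 20.2: P(θ<0.32) ≈ 0.808. Adjusting to match 0.8 gives s ≈ 18.57.
So α = 0.24·18.57 ≈ 4.46, β = 0.76·18.57 ≈ 14.11.

α ≈ 4.46, β ≈ 14.11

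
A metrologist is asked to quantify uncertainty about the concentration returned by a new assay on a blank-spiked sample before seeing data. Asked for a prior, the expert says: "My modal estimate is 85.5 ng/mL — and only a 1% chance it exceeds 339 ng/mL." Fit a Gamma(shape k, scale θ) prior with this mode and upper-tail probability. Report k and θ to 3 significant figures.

Gamma(k,θ) with k>1 has mode (k−1)θ, so θ = 85.5/(k−1).
Need P(X < 339) = 0.99 with θ tied to k this way. Start at k = 2, θ = 85.5: P(X<339) ≈ 0.906.
Too low — raise k to concentrate. Iterating converges to k ≈ 3.21.
Then θ = 85.5/(3.21−1) ≈ 38.7.

k ≈ 3.21, θ ≈ 38.7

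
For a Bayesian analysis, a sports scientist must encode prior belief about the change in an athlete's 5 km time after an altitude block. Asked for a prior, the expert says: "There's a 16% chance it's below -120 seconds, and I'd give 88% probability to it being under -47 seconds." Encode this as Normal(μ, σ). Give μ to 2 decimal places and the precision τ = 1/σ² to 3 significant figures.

μ = -86.54, τ = 0.000883

For Normal(μ,σ), the p-quantile is μ + z_p·σ. Here z_{0.16} = -0.9945, z_{0.88} = 1.175.
So -120 = μ − 0.9945σ and -47 = μ + 1.175σ.
Subtracting: σ = (-47 − -120)/(1.175 − (-0.9945)) = 33.65.
Then μ = -120 − (-0.9945)·33.65 = -86.54.
Precision τ = 1/σ² = 1/33.65² = 0.000883.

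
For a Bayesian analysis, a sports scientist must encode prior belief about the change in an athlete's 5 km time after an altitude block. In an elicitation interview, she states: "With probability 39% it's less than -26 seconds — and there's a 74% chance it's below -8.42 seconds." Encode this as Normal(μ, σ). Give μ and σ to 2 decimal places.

For Normal(μ,σ), the p-quantile is μ + z_p·σ. Here z_{0.39} = -0.2793, z_{0.74} = 0.6433.
So -26 = μ − 0.2793σ and -8.42 = μ + 0.6433σ.
Subtracting: σ = (-8.42 − -26)/(0.6433 − (-0.2793)) = 19.05.
Then μ = -26 − (-0.2793)·19.05 = -20.68.

μ = -20.68, σ = 19.05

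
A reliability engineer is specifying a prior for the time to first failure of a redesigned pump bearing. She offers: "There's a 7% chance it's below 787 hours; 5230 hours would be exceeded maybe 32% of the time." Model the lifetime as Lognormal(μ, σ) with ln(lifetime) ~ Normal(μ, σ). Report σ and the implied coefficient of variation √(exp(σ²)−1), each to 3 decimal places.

σ ≈ 0.975, CV ≈ 1.259

If T ~ Lognormal(μ,σ) then ln T ~ Normal(μ,σ), so the p-quantile of ln T is μ + z_p·σ.
ln(787) = 6.668 and ln(5230) = 8.562; z_{0.07} = -1.476, z_{0.68} = 0.4677.
σ = (8.562 − 6.668)/(0.4677 − (-1.476)) = 0.975.
μ = 6.668 − (-1.476)·0.975 = 8.106.
CV = √(exp(σ²)−1) = √(exp(0.9497)−1) = 1.259.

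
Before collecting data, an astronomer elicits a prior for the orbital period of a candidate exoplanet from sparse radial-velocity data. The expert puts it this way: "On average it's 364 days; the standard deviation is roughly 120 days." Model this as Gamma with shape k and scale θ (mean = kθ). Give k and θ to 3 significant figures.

For Gamma(k, scale θ): mean = kθ, variance = kθ², so CV = 1/√k.
CV = SD/mean = 120/364 = 0.3297, hence k = 1/CV² = 9.2.
Then θ = mean/k = 364/9.2 = 39.6.

k ≈ 9.2, θ ≈ 39.6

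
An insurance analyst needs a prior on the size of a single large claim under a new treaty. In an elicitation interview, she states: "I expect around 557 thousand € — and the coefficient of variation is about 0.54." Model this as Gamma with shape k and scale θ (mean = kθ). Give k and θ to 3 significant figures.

For Gamma(k, scale θ): mean = kθ, variance = kθ², so CV = 1/√k.
CV = 0.54, hence k = 1/CV² = 3.43.
Then θ = mean/k = 557/3.43 = 162.

k ≈ 3.43, θ ≈ 162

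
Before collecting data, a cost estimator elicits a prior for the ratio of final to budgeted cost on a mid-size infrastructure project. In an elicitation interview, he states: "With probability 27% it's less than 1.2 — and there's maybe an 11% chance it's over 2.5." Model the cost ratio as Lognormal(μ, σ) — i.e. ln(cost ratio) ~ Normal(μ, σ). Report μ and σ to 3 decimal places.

μ ≈ 0.427, σ ≈ 0.399

If T ~ Lognormal(μ,σ) then ln T ~ Normal(μ,σ), so the p-quantile of ln T is μ + z_p·σ.
ln(1.2) = 0.1823 and ln(2.5) = 0.9163; z_{0.27} = -0.6128, z_{0.89} = 1.227.
σ = (0.9163 − 0.1823)/(1.227 − (-0.6128)) = 0.399.
μ = 0.1823 − (-0.6128)·0.399 = 0.427.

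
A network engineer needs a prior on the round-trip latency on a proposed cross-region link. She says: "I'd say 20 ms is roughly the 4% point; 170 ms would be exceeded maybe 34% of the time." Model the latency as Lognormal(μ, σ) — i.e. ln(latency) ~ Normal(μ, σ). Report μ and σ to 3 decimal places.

If T ~ Lognormal(μ,σ) then ln T ~ Normal(μ,σ), so the p-quantile of ln T is μ + z_p·σ.
ln(20) = 2.996 and ln(170) = 5.136; z_{0.04} = -1.751, z_{0.66} = 0.4125.
σ = (5.136 − 2.996)/(0.4125 − (-1.751)) = 0.989.
μ = 2.996 − (-1.751)·0.989 = 4.728.

μ ≈ 4.728, σ ≈ 0.989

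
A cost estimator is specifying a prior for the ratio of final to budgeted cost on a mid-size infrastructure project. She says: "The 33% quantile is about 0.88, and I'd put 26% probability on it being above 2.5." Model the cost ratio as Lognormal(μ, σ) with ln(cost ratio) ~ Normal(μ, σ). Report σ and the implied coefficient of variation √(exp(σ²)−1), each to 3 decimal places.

If T ~ Lognormal(μ,σ) then ln T ~ Normal(μ,σ), so the p-quantile of ln T is μ + z_p·σ.
ln(0.88) = -0.1278 and ln(2.5) = 0.9163; z_{0.33} = -0.4399, z_{0.74} = 0.6433.
σ = (0.9163 − -0.1278)/(0.6433 − (-0.4399)) = 0.964.
μ = -0.1278 − (-0.4399)·0.964 = 0.296.
CV = √(exp(σ²)−1) = √(exp(0.9291)−1) = 1.238.

σ ≈ 0.964, CV ≈ 1.238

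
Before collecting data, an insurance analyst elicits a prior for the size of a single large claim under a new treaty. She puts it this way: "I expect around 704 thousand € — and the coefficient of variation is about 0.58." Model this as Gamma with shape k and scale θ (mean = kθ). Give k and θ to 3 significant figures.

For Gamma(k, scale θ): mean = kθ, variance = kθ², so CV = 1/√k.
CV = 0.58, hence k = 1/CV² = 2.97.
Then θ = mean/k = 704/2.97 = 237.

k ≈ 2.97, θ ≈ 237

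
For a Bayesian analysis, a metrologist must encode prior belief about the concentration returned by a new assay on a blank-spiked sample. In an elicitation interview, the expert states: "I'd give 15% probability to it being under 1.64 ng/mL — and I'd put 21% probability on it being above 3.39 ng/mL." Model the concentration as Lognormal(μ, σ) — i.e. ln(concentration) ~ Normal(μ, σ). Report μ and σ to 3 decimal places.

μ ≈ 0.903, σ ≈ 0.394

If T ~ Lognormal(μ,σ) then ln T ~ Normal(μ,σ), so the p-quantile of ln T is μ + z_p·σ.
ln(1.64) = 0.4947 and ln(3.39) = 1.221; z_{0.15} = -1.036, z_{0.79} = 0.8064.
σ = (1.221 − 0.4947)/(0.8064 − (-1.036)) = 0.394.
μ = 0.4947 − (-1.036)·0.394 = 0.903.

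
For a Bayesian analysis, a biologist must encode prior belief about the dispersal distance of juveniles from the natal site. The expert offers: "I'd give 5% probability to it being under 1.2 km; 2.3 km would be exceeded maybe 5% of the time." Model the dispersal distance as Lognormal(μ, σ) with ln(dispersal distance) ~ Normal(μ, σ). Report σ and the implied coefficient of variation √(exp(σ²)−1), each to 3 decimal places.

If T ~ Lognormal(μ,σ) then ln T ~ Normal(μ,σ), so the p-quantile of ln T is μ + z_p·σ.
ln(1.2) = 0.1823 and ln(2.3) = 0.8329; z_{0.05} = -1.645, z_{0.95} = 1.645.
σ = (0.8329 − 0.1823)/(1.645 − (-1.645)) = 0.198.
μ = 0.1823 − (-1.645)·0.198 = 0.508.
CV = √(exp(σ²)−1) = √(exp(0.0391)−1) = 0.200.

σ ≈ 0.198, CV ≈ 0.200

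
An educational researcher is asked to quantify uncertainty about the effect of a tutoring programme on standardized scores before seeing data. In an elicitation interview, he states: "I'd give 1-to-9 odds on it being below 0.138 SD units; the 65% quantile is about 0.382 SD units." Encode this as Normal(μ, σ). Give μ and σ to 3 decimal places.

For Normal(μ,σ), the p-quantile is μ + z_p·σ. Here z_{0.1} = -1.282, z_{0.65} = 0.3853.
So 0.138 = μ − 1.282σ and 0.382 = μ + 0.3853σ.
Subtracting: σ = (0.382 − 0.138)/(0.3853 − (-1.282)) = 0.146.
Then μ = 0.138 − (-1.282)·0.146 = 0.326.

μ = 0.326, σ = 0.146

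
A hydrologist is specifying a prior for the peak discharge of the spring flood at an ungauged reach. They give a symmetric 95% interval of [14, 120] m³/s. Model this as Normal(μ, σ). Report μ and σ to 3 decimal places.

μ = 67.000, σ = 27.041

A symmetric 95% interval runs μ ± z·σ with z = 1.96.
Half-width = 53, so σ = 53/1.96 = 27.041.
μ is the interval midpoint, 67.000.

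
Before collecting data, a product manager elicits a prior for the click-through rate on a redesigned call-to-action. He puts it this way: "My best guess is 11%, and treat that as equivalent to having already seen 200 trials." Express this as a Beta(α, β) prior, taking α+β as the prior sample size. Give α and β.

Under the effective-sample-size interpretation, Beta(α, β) has prior mean α/(α+β) and prior sample size α+β.
So α+β = 200 and α/(α+β) = 0.11, giving α = 0.11·200 = 22 and β = 200 − 22 = 178.

α = 22, β = 178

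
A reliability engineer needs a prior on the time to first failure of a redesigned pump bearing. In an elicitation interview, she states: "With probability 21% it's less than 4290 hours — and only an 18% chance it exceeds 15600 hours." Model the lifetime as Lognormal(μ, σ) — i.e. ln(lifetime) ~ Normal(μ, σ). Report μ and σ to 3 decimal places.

μ ≈ 8.969, σ ≈ 0.750

If T ~ Lognormal(μ,σ) then ln T ~ Normal(μ,σ), so the p-quantile of ln T is μ + z_p·σ.
ln(4290) = 8.364 and ln(15600) = 9.655; z_{0.21} = -0.8064, z_{0.82} = 0.9154.
σ = (9.655 − 8.364)/(0.9154 − (-0.8064)) = 0.750.
μ = 8.364 − (-0.8064)·0.750 = 8.969.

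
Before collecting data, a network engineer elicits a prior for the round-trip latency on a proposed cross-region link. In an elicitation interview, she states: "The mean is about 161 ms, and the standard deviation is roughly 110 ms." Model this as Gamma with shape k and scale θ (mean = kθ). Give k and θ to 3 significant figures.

k ≈ 2.14, θ ≈ 75.2

For Gamma(k, scale θ): mean = kθ, variance = kθ², so CV = 1/√k.
CV = SD/mean = 110/161 = 0.6832, hence k = 1/CV² = 2.14.
Then θ = mean/k = 161/2.14 = 75.2.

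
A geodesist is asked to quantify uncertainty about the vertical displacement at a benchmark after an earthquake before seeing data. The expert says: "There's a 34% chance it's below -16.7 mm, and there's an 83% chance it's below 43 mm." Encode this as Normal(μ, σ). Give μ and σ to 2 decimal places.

For Normal(μ,σ), the p-quantile is μ + z_p·σ. Here z_{0.34} = -0.4125, z_{0.83} = 0.9542.
So -16.7 = μ − 0.4125σ and 43 = μ + 0.9542σ.
Subtracting: σ = (43 − -16.7)/(0.9542 − (-0.4125)) = 43.68.
Then μ = -16.7 − (-0.4125)·43.68 = 1.32.

μ = 1.32, σ = 43.68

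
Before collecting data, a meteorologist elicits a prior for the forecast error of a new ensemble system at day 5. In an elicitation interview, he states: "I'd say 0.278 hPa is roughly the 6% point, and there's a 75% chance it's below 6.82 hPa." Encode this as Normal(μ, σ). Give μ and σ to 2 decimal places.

μ = 4.84, σ = 2.93

The p-quantile of Normal(μ,σ) is μ + z_p·σ, with z_{0.06} = -1.555 and z_{0.75} = 0.6745.
Eliminate σ: μ = (z₂·x₁ − z₁·x₂)/(z₂ − z₁) = (0.6745·0.278 − (-1.555)·6.82)/2.229 = 4.84.
Then σ = (x₂ − x₁)/(z₂ − z₁) = (6.82 − 0.278)/2.229 = 2.93.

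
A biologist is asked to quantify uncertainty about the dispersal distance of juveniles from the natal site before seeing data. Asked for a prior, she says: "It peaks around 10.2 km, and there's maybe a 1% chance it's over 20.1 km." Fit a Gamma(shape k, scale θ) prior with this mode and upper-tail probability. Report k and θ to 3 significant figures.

k ≈ 11.7, θ ≈ 0.953

Gamma(k,θ) with k>1 has mode (k−1)θ, so θ = 10.2/(k−1).
Need P(X < 20.1) = 0.99 with θ tied to k this way. Start at k = 2, θ = 10.2: P(X<20.1) ≈ 0.586.
Too low — raise k to concentrate. Iterating converges to k ≈ 11.7.
Then θ = 10.2/(11.7−1) ≈ 0.953.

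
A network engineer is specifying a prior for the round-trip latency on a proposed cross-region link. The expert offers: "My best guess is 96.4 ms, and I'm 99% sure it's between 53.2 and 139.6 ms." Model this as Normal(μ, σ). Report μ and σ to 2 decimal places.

A symmetric 99% interval runs μ ± z·σ with z = 2.576.
Half-width = 43.2, so σ = 43.2/2.576 = 16.77.
μ is the stated best guess, 96.40.

μ = 96.40, σ = 16.77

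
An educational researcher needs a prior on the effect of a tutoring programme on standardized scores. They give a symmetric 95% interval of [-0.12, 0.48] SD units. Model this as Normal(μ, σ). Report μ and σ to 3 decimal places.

μ = 0.180, σ = 0.153

A symmetric 95% interval runs μ ± z·σ with z = 1.96.
Half-width = 0.3, so σ = 0.3/1.96 = 0.153.
μ is the interval midpoint, 0.180.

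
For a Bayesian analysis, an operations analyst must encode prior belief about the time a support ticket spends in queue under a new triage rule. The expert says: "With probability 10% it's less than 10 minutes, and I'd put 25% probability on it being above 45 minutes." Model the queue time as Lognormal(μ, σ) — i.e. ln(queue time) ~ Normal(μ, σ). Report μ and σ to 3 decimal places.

μ ≈ 3.288, σ ≈ 0.769

If T ~ Lognormal(μ,σ) then ln T ~ Normal(μ,σ), so the p-quantile of ln T is μ + z_p·σ.
ln(10) = 2.303 and ln(45) = 3.807; z_{0.1} = -1.282, z_{0.75} = 0.6745.
σ = (3.807 − 2.303)/(0.6745 − (-1.282)) = 0.769.
μ = 2.303 − (-1.282)·0.769 = 3.288.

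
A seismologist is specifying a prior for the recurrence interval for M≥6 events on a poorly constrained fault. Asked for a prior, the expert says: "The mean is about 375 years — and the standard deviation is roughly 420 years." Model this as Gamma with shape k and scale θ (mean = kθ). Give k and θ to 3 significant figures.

k ≈ 0.797, θ ≈ 470

For Gamma(k, scale θ): mean = kθ, variance = kθ², so CV = 1/√k.
CV = SD/mean = 420/375 = 1.12, hence k = 1/CV² = 0.797.
Then θ = mean/k = 375/0.797 = 470.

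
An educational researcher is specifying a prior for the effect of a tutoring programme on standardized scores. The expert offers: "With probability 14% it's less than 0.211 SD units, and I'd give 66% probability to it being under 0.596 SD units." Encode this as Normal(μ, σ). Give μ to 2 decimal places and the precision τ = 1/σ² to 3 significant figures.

μ = 0.49, τ = 15

The p-quantile of Normal(μ,σ) is μ + z_p·σ, with z_{0.14} = -1.08 and z_{0.66} = 0.4125.
Eliminate σ: μ = (z₂·x₁ − z₁·x₂)/(z₂ − z₁) = (0.4125·0.211 − (-1.08)·0.596)/1.493 = 0.49.
Then σ = (x₂ − x₁)/(z₂ − z₁) = (0.596 − 0.211)/1.493 = 0.26.
Precision τ = 1/σ² = 1/0.2579² = 15.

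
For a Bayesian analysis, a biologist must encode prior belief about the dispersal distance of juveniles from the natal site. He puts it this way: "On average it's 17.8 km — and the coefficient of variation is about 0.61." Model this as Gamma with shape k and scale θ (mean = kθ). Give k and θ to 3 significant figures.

For Gamma(k, scale θ): mean = kθ, variance = kθ², so CV = 1/√k.
CV = 0.61, hence k = 1/CV² = 2.69.
Then θ = mean/k = 17.8/2.69 = 6.62.

k ≈ 2.69, θ ≈ 6.62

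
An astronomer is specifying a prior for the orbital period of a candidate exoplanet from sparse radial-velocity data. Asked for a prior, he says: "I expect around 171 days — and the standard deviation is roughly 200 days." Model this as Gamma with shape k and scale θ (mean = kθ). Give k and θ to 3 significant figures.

For Gamma(k, scale θ): mean = kθ, variance = kθ², so CV = 1/√k.
CV = SD/mean = 200/171 = 1.17, hence k = 1/CV² = 0.731.
Then θ = mean/k = 171/0.731 = 234.

k ≈ 0.731, θ ≈ 234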